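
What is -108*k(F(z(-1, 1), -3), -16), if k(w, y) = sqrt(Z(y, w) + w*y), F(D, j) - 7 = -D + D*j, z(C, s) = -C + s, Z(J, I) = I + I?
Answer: -108*sqrt(14) ≈ -404.10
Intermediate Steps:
Z(J, I) = 2*I
z(C, s) = s - C
F(D, j) = 7 - D + D*j (F(D, j) = 7 + (-D + D*j) = 7 - D + D*j)
k(w, y) = sqrt(2*w + w*y)
-108*k(F(z(-1, 1), -3), -16) = -108*sqrt(14)*sqrt(-6 + 1 - 1*(1 - 1*(-1))*(-3)) = -108*sqrt(14)*sqrt(-5 - 1*(1 + 1)*(-3)) = -108*sqrt(14)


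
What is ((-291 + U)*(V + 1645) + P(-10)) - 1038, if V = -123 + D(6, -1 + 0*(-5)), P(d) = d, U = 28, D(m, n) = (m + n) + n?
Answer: -402386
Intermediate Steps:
D(m, n) = m + 2*n
V = -119 (V = -123 + (6 + 2*(-1 + 0*(-5))) = -123 + (6 + 2*(-1 + 0)) = -123 + (6 + 2*(-1)) = -123 + (6 - 2) = -123 + 4 = -119)
((-291 + U)*(V + 1645) + P(-10)) - 1038 = ((-291 + 28)*(-119 + 1645) - 10) - 1038 = (-263*1526 - 10) - 1038 = (-401338 - 10) - 1038 = -401348 - 1038 = -402386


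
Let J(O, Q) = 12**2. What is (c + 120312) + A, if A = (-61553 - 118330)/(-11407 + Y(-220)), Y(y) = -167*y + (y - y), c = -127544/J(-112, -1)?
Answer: 4950402565/41454 ≈ 1.1942e+5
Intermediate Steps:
J(O, Q) = 144
c = -15943/18 (c = -127544/144 = -127544*1/144 = -15943/18 ≈ -885.72)
Y(y) = -167*y (Y(y) = -167*y + 0 = -167*y)
A = -16353/2303 (A = (-61553 - 118330)/(-11407 - 167*(-220)) = -179883/(-11407 + 36740) = -179883/25333 = -179883*1/25333 = -16353/2303 ≈ -7.1007)
(c + 120312) + A = (-15943/18 + 120312) - 16353/2303 = 2149673/18 - 16353/2303 = 4950402565/41454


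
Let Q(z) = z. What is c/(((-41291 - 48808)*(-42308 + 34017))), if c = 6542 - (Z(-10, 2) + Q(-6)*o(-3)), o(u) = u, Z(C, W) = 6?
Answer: 6518/747010809 ≈ 8.7254e-6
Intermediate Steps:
c = 6518 (c = 6542 - (6 - 6*(-3)) = 6542 - (6 + 18) = 6542 - 1*24 = 6542 - 24 = 6518)
c/(((-41291 - 48808)*(-42308 + 34017))) = 6518/(((-41291 - 48808)*(-42308 + 34017))) = 6518/((-90099*(-8291))) = 6518/747010809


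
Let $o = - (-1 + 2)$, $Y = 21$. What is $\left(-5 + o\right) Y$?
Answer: $-126$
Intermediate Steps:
$o = -1$ ($o = \left(-1\right) 1 = -1$)
$\left(-5 + o\right) Y = \left(-5 - 1\right) 21 = \left(-6\right) 21 = -126$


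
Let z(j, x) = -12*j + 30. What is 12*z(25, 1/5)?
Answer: -3240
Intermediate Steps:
z(j, x) = 30 - 12*j
12*z(25, 1/5) = 12*(30 - 12*25) = 12*(30 - 300) = 12*(-270) = -3240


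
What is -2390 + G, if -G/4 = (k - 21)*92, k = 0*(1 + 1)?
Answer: 5338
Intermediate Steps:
k = 0 (k = 0*2 = 0)
G = 7728 (G = -4*(0 - 21)*92 = -(-84)*92 = -4*(-1932) = 7728)
-2390 + G = -2390 + 7728 = 5338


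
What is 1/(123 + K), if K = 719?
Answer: 1/842 ≈ 0.0011876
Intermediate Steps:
1/(123 + K) = 1/(123 + 719) = 1/842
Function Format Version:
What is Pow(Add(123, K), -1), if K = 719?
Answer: Rational(1, 842) ≈ 0.0011876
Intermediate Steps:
Pow(Add(123, K), -1) = Pow(Add(123, 719), -1) = Pow(842, -1) = Rational(1, 842)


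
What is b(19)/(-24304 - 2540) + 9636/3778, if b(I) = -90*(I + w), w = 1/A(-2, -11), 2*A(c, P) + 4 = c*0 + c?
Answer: 11042326/4225693 ≈ 2.6131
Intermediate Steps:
A(c, P) = -2 + c/2 (A(c, P) = -2 + (c*0 + c)/2 = -2 + (0 + c)/2 = -2 + c/2)
w = -⅓ (w = 1/(-2 + (½)*(-2)) = 1/(-2 - 1) = 1/(-3) = -⅓ ≈ -0.33333)
b(I) = 30 - 90*I (b(I) = -90*(I - ⅓) = -90*(-⅓ + I) = 30 - 90*I)
b(19)/(-24304 - 2540) + 9636/3778 = (30 - 90*19)/(-24304 - 2540) + 9636/3778 = (30 - 1710)/(-26844) + 9636*(1/3778) = -1680*(-1/26844) + 4818/1889 = 140/2237 + 4818/1889 = 11042326/4225693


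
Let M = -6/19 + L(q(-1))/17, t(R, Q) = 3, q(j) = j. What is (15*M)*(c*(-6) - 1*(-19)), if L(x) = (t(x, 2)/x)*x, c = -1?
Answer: -16875/323 ≈ -52.245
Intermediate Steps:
L(x) = 3 (L(x) = (3/x)*x = 3)
M = -45/323 (M = -6/19 + 3/17 = -45/323 ≈ -0.13932)
(15*M)*(c*(-6) - 1*(-19)) = (15*(-45/323))*(-1*(-6) - 1*(-19)) = -675*(6 + 19)/323 = -675/323*25 = -16875/323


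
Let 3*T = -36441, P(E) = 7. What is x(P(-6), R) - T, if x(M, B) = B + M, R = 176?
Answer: 12330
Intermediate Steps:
T = -12147 (T = (1/3)*(-36441) = -12147)
x(P(-6), R) - T = (176 + 7) - 1*(-12147) = 183 + 12147 = 12330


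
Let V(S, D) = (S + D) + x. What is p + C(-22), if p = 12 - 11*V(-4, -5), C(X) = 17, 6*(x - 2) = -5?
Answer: 691/6 ≈ 115.17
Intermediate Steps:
x = 7/6 (x = 2 + (⅙)*(-5) = 2 - ⅚ = 7/6 ≈ 1.1667)
V(S, D) = 7/6 + D + S (V(S, D) = (S + D) + 7/6 = (D + S) + 7/6 = 7/6 + D + S)
p = 589/6 (p = 12 - 11*(7/6 - 5 - 4) = 12 - 11*(-47/6) = 12 + 517/6 = 589/6 ≈ 98.167)
p + C(-22) = 589/6 + 17 = 691/6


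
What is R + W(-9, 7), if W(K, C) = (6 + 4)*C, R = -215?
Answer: -145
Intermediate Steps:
W(K, C) = 10*C
R + W(-9, 7) = -215 + 10*7 = -215 + 70 = -145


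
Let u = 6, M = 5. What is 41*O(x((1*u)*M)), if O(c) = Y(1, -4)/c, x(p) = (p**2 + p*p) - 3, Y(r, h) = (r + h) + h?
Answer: -287/1797 ≈ -0.15971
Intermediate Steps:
Y(r, h) = r + 2*h (Y(r, h) = (h + r) + h = r + 2*h)
x(p) = -3 + 2*p**2 (x(p) = (p**2 + p**2) - 3 = 2*p**2 - 3 = -3 + 2*p**2)
O(c) = -7/c (O(c) = (1 + 2*(-4))/c = (1 - 8)/c = -7/c)
41*O(x((1*u)*M)) = 41*(-7/(-3 + 2*((1*6)*5)**2)) = 41*(-7/(-3 + 2*(6*5)**2)) = 41*(-7/(-3 + 2*30**2)) = 41*(-7/(-3 + 2*900)) = 41*(-7/(-3 + 1800)) = 41*(-7/1797) = -287/1797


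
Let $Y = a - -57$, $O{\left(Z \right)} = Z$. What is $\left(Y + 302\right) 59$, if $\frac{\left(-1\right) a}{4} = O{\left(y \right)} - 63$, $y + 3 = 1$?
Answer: $36521$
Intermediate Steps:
$y = -2$ ($y = -3 + 1 = -2$)
$a = 260$ ($a = - 4 \left(-2 - 63\right) = \left(-4\right) \left(-65\right) = 260$)
$Y = 317$ ($Y = 260 - -57 = 260 + \left(-47 + 104\right) = 260 + 57 = 317$)
$\left(Y + 302\right) 59 = \left(317 + 302\right) 59 = 619 \cdot 59 = 36521$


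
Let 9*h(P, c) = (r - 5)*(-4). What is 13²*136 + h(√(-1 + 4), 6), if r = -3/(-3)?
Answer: 206872/9 ≈ 22986.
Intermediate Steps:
r = 1 (r = -3*(-⅓) = 1)
h(P, c) = 16/9 (h(P, c) = ((1 - 5)*(-4))/9 = (-4*(-4))/9 = (⅑)*16 = 16/9)
13²*136 + h(√(-1 + 4), 6) = 13²*136 + 16/9 = 169*136 + 16/9 = 22984 + 16/9 = 206872/9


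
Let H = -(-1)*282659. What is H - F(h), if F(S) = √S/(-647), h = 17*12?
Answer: 282659 + 2*√51/647 ≈ 2.8266e+5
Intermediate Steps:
h = 204
F(S) = -√S/647
H = 282659 (H = -1*(-282659) = 282659)
H - F(h) = 282659 - (-1)*√204/647 = 282659 - (-1)*2*√51/647 = 282659 - (-2)*√51/647 = 282659 + 2*√51/647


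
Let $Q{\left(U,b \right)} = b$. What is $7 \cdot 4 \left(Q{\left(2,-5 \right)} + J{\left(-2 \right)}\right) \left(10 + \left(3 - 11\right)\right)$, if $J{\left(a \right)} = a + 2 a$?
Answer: $-616$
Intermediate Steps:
$J{\left(a \right)} = 3 a$
$7 \cdot 4 \left(Q{\left(2,-5 \right)} + J{\left(-2 \right)}\right) \left(10 + \left(3 - 11\right)\right) = 7 \cdot 4 \left(-5 + 3 \left(-2\right)\right) \left(10 + \left(3 - 11\right)\right) = 28 \left(-5 - 6\right) \left(10 + \left(3 - 11\right)\right) = 28 \left(- 11 \left(10 - 8\right)\right) = 28 \left(\left(-11\right) 2\right) = 28 \left(-22\right) = -616$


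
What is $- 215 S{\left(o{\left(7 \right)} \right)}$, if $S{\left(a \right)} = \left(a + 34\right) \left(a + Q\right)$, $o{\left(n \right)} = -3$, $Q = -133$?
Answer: $906440$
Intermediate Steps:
$S{\left(a \right)} = \left(-133 + a\right) \left(34 + a\right)$ ($S{\left(a \right)} = \left(a + 34\right) \left(a - 133\right) = \left(34 + a\right) \left(-133 + a\right) = \left(-133 + a\right) \left(34 + a\right)$)
$- 215 S{\left(o{\left(7 \right)} \right)} = - 215 \left(-4522 + \left(-3\right)^{2} - -297\right) = - 215 \left(-4522 + 9 + 297\right) = \left(-215\right) \left(-4216\right) = 906440$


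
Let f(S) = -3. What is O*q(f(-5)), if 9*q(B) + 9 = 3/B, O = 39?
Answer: -130/3 ≈ -43.333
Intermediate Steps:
q(B) = -1 + 1/(3*B) (q(B) = -1 + (3/B)/9 = -1 + 1/(3*B))
O*q(f(-5)) = 39*((1/3 - 1*(-3))/(-3)) = 39*(-(1/3 + 3)/3) = 39*(-1/3*10/3) = 39*(-10/9) = -130/3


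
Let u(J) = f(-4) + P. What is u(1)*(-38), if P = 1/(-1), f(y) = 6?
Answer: -190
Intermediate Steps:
P = -1
u(J) = 5 (u(J) = 6 - 1 = 5)
u(1)*(-38) = 5*(-38) = -190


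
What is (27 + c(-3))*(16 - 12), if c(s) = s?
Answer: 96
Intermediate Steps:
(27 + c(-3))*(16 - 12) = (27 - 3)*(16 - 12) = 24*4 = 96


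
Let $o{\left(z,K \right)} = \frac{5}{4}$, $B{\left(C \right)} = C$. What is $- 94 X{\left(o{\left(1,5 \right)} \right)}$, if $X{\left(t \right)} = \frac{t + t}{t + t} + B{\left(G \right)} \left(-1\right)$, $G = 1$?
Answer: $0$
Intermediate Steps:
$o{\left(z,K \right)} = \frac{5}{4}$ ($o{\left(z,K \right)} = 5 \cdot \frac{1}{4} = \frac{5}{4}$)
$X{\left(t \right)} = 0$ ($X{\left(t \right)} = \frac{t + t}{t + t} + 1 \left(-1\right) = \frac{2 t}{2 t} - 1 = 2 t \frac{1}{2 t} - 1 = 1 - 1 = 0$)
$- 94 X{\left(o{\left(1,5 \right)} \right)} = \left(-94\right) 0 = 0$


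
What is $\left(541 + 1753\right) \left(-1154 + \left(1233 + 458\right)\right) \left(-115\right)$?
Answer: $-141665970$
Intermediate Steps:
$\left(541 + 1753\right) \left(-1154 + \left(1233 + 458\right)\right) \left(-115\right) = 2294 \left(-1154 + 1691\right) \left(-115\right) = 2294 \cdot 537 \left(-115\right) = 1231878 \left(-115\right) = -141665970$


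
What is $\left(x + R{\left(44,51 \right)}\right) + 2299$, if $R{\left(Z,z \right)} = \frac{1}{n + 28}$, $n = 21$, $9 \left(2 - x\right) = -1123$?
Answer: $\frac{1069777}{441} \approx 2425.8$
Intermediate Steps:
$x = \frac{1141}{9}$ ($x = 2 - - \frac{1123}{9} = 2 + \frac{1123}{9} = \frac{1141}{9} \approx 126.78$)
$R{\left(Z,z \right)} = \frac{1}{49}$ ($R{\left(Z,z \right)} = \frac{1}{21 + 28} = \frac{1}{49}$)
$\left(x + R{\left(44,51 \right)}\right) + 2299 = \left(\frac{1141}{9} + \frac{1}{49}\right) + 2299 = \frac{55918}{441} + 2299 = \frac{1069777}{441}$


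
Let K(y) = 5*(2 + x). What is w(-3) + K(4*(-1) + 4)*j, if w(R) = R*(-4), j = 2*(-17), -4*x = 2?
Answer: -243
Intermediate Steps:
x = -½ (x = -¼*2 = -½ ≈ -0.50000)
j = -34
K(y) = 15/2 (K(y) = 5*(2 - ½) = 5*(3/2) = 15/2)
w(R) = -4*R
w(-3) + K(4*(-1) + 4)*j = -4*(-3) + (15/2)*(-34) = 12 - 255 = -243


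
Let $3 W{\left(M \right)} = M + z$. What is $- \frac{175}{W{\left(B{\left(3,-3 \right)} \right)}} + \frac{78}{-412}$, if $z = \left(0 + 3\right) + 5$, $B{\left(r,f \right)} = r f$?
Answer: $\frac{108111}{206} \approx 524.81$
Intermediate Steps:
$B{\left(r,f \right)} = f r$
$z = 8$ ($z = 3 + 5 = 8$)
$W{\left(M \right)} = \frac{8}{3} + \frac{M}{3}$ ($W{\left(M \right)} = \frac{M + 8}{3} = \frac{8 + M}{3} = \frac{8}{3} + \frac{M}{3}$)
$- \frac{175}{W{\left(B{\left(3,-3 \right)} \right)}} + \frac{78}{-412} = - \frac{175}{\frac{8}{3} + \frac{\left(-3\right) 3}{3}} + \frac{78}{-412} = - \frac{175}{\frac{8}{3} + \frac{1}{3} \left(-9\right)} + 78 \left(- \frac{1}{412}\right) = - \frac{175}{\frac{8}{3} - 3} - \frac{39}{206} = - \frac{175}{- \frac{1}{3}} - \frac{39}{206} = \left(-175\right) \left(-3\right) - \frac{39}{206} = 525 - \frac{39}{206} = \frac{108111}{206}$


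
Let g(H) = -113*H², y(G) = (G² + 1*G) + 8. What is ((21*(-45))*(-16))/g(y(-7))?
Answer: -756/14125 ≈ -0.053522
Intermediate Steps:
y(G) = 8 + G + G² (y(G) = (G² + G) + 8 = (G + G²) + 8 = 8 + G + G²)
((21*(-45))*(-16))/g(y(-7)) = ((21*(-45))*(-16))/((-113*(8 - 7 + (-7)²)²)) = (-945*(-16))/((-113*(8 - 7 + 49)²)) = 15120/((-113*50²)) = 15120/((-113*2500)) = 15120/(-282500) = 15120*(-1/282500) = -756/14125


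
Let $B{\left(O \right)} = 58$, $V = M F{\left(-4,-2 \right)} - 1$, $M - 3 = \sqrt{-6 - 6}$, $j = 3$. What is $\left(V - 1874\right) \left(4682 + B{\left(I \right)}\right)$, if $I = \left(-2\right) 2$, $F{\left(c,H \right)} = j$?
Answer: $-8844840 + 28440 i \sqrt{3} \approx -8.8448 \cdot 10^{6} + 49260.0 i$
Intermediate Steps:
$M = 3 + 2 i \sqrt{3}$ ($M = 3 + \sqrt{-6 - 6} = 3 + \sqrt{-12} = 3 + 2 i \sqrt{3} \approx 3.0 + 3.4641 i$)
$F{\left(c,H \right)} = 3$
$I = -4$
$V = 8 + 6 i \sqrt{3}$ ($V = \left(3 + 2 i \sqrt{3}\right) 3 - 1 = \left(9 + 6 i \sqrt{3}\right) - 1 = 8 + 6 i \sqrt{3} \approx 8.0 + 10.392 i$)
$\left(V - 1874\right) \left(4682 + B{\left(I \right)}\right) = \left(\left(8 + 6 i \sqrt{3}\right) - 1874\right) \left(4682 + 58\right) = \left(-1866 + 6 i \sqrt{3}\right) 4740 = -8844840 + 28440 i \sqrt{3}$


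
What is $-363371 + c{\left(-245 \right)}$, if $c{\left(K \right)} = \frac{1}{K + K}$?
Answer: $- \frac{178051791}{490} \approx -3.6337 \cdot 10^{5}$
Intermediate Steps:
$c{\left(K \right)} = \frac{1}{2 K}$
$-363371 + c{\left(-245 \right)} = -363371 + \frac{1}{2 \left(-245\right)} = -363371 + \frac{1}{2} \left(- \frac{1}{245}\right) = -363371 - \frac{1}{490} = - \frac{178051791}{490}$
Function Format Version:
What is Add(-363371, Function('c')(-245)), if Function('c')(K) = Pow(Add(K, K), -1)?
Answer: Rational(-178051791, 490) ≈ -3.6337e+5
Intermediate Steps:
Function('c')(K) = Mul(Rational(1, 2), Pow(K, -1)) (Function('c')(K) = Pow(Mul(2, K), -1) = Mul(Rational(1, 2), Pow(K, -1)))
Add(-363371, Function('c')(-245)) = Add(-363371, Mul(Rational(1, 2), Pow(-245, -1))) = Add(-363371, Mul(Rational(1, 2), Rational(-1, 245))) = Add(-363371, Rational(-1, 490)) = Rational(-178051791, 490)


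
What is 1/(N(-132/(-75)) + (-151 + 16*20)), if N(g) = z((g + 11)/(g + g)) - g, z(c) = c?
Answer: 200/34173 ≈ 0.0058526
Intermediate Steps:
N(g) = -g + (11 + g)/(2*g) (N(g) = (g + 11)/(g + g) - g = (11 + g)/((2*g)) - g = (11 + g)*(1/(2*g)) - g = (11 + g)/(2*g) - g = -g + (11 + g)/(2*g))
1/(N(-132/(-75)) + (-151 + 16*20)) = 1/((½ - (-132)/(-75) + 11/(2*((-132/(-75))))) + (-151 + 16*20)) = 1/((½ - (-132)*(-1)/75 + 11/(2*((-132*(-1/75))))) + (-151 + 320)) = 1/((½ - 1*44/25 + 11/(2*(44/25))) + 169) = 1/((½ - 44/25 + (11/2)*(25/44)) + 169) = 1/((½ - 44/25 + 25/8) + 169) = 1/(373/200 + 169) = 1/(34173/200) = 200/34173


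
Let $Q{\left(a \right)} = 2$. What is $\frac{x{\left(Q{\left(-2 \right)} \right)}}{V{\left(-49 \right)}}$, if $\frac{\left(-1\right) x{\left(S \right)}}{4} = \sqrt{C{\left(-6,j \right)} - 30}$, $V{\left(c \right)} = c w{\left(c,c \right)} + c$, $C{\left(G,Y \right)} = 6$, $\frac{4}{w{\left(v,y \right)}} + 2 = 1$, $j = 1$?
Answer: $- \frac{8 i \sqrt{6}}{147} \approx - 0.13331 i$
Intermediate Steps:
$w{\left(v,y \right)} = -4$ ($w{\left(v,y \right)} = \frac{4}{-2 + 1} = \frac{4}{-1} = 4 \left(-1\right) = -4$)
$V{\left(c \right)} = - 3 c$ ($V{\left(c \right)} = c \left(-4\right) + c = - 4 c + c = - 3 c$)
$x{\left(S \right)} = - 8 i \sqrt{6}$ ($x{\left(S \right)} = - 4 \sqrt{6 - 30} = - 4 \sqrt{-24} = - 4 \cdot 2 i \sqrt{6} = - 8 i \sqrt{6}$)
$\frac{x{\left(Q{\left(-2 \right)} \right)}}{V{\left(-49 \right)}} = \frac{\left(-8\right) i \sqrt{6}}{\left(-3\right) \left(-49\right)} = \frac{\left(-8\right) i \sqrt{6}}{147} = - 8 i \sqrt{6} \cdot \frac{1}{147} = - \frac{8 i \sqrt{6}}{147}$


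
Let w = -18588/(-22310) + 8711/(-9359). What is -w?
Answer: 10188659/104399645 ≈ 0.097593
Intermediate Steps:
w = -10188659/104399645 (w = -18588*(-1/22310) + 8711*(-1/9359) = 9294/11155 - 8711/9359 = -10188659/104399645 ≈ -0.097593)
-w = -1*(-10188659/104399645) = 10188659/104399645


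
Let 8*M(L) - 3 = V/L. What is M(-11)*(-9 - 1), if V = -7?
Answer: -50/11 ≈ -4.5455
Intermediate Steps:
M(L) = 3/8 - 7/(8*L) (M(L) = 3/8 + (-7/L)/8 = 3/8 - 7/(8*L))
M(-11)*(-9 - 1) = ((1/8)*(-7 + 3*(-11))/(-11))*(-9 - 1) = ((1/8)*(-1/11)*(-7 - 33))*(-10) = ((1/8)*(-1/11)*(-40))*(-10) = (5/11)*(-10) = -50/11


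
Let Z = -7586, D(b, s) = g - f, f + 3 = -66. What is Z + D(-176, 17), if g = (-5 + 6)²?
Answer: -7516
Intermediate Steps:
f = -69 (f = -3 - 66 = -69)
g = 1 (g = 1² = 1)
D(b, s) = 70 (D(b, s) = 1 - 1*(-69) = 1 + 69 = 70)
Z + D(-176, 17) = -7586 + 70 = -7516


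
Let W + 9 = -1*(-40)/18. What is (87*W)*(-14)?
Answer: 24766/3 ≈ 8255.3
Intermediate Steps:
W = -61/9 (W = -9 - 1*(-40)/18 = -9 + 40*(1/18) = -9 + 20/9 = -61/9 ≈ -6.7778)
(87*W)*(-14) = (87*(-61/9))*(-14) = -1769/3*(-14) = 24766/3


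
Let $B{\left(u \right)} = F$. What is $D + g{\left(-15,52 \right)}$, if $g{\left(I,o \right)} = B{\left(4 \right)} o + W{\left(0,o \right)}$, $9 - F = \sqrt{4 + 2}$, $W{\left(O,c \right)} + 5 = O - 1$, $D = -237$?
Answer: $225 - 52 \sqrt{6} \approx 97.627$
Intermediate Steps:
$W{\left(O,c \right)} = -6 + O$ ($W{\left(O,c \right)} = -5 + \left(O - 1\right) = -5 + \left(-1 + O\right) = -6 + O$)
$F = 9 - \sqrt{6}$ ($F = 9 - \sqrt{4 + 2} = 9 - \sqrt{6} \approx 6.5505$)
$B{\left(u \right)} = 9 - \sqrt{6}$
$g{\left(I,o \right)} = -6 + o \left(9 - \sqrt{6}\right)$ ($g{\left(I,o \right)} = \left(9 - \sqrt{6}\right) o + \left(-6 + 0\right) = o \left(9 - \sqrt{6}\right) - 6 = -6 + o \left(9 - \sqrt{6}\right)$)
$D + g{\left(-15,52 \right)} = -237 - \left(6 - 52 \left(9 - \sqrt{6}\right)\right) = -237 + \left(-6 + \left(468 - 52 \sqrt{6}\right)\right) = -237 + \left(462 - 52 \sqrt{6}\right) = 225 - 52 \sqrt{6}$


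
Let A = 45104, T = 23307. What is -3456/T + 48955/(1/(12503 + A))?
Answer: 21909750670613/7769 ≈ 2.8201e+9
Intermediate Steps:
-3456/T + 48955/(1/(12503 + A)) = -3456/23307 + 48955/(1/(12503 + 45104)) = -3456*1/23307 + 48955/(1/57607) = -1152/7769 + 48955/(1/57607) = -1152/7769 + 48955*57607 = -1152/7769 + 2820150685 = 21909750670613/7769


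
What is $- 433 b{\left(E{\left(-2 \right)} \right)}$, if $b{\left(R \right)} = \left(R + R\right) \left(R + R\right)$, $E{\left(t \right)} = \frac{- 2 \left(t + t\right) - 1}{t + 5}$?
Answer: $- \frac{84868}{9} \approx -9429.8$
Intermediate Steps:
$E{\left(t \right)} = \frac{-1 - 4 t}{5 + t}$ ($E{\left(t \right)} = \frac{- 2 \cdot 2 t - 1}{5 + t} = \frac{- 4 t - 1}{5 + t} = \frac{-1 - 4 t}{5 + t}$)
$b{\left(R \right)} = 4 R^{2}$ ($b{\left(R \right)} = 2 R 2 R = 4 R^{2}$)
$- 433 b{\left(E{\left(-2 \right)} \right)} = - 433 \cdot 4 \left(\frac{-1 - -8}{5 - 2}\right)^{2} = - 433 \cdot 4 \left(\frac{-1 + 8}{3}\right)^{2} = - 433 \cdot 4 \left(\frac{1}{3} \cdot 7\right)^{2} = - 433 \cdot 4 \left(\frac{7}{3}\right)^{2} = - 433 \cdot 4 \cdot \frac{49}{9} = \left(-433\right) \frac{196}{9} = - \frac{84868}{9}$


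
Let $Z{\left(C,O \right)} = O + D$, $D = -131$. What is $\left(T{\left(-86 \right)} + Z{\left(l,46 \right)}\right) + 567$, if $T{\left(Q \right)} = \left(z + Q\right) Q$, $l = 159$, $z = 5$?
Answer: $7448$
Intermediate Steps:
$T{\left(Q \right)} = Q \left(5 + Q\right)$ ($T{\left(Q \right)} = \left(5 + Q\right) Q = Q \left(5 + Q\right)$)
$Z{\left(C,O \right)} = -131 + O$ ($Z{\left(C,O \right)} = O - 131 = -131 + O$)
$\left(T{\left(-86 \right)} + Z{\left(l,46 \right)}\right) + 567 = \left(- 86 \left(5 - 86\right) + \left(-131 + 46\right)\right) + 567 = \left(\left(-86\right) \left(-81\right) - 85\right) + 567 = \left(6966 - 85\right) + 567 = 6881 + 567 = 7448$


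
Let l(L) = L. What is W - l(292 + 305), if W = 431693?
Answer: 431096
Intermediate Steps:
W - l(292 + 305) = 431693 - (292 + 305) = 431693 - 1*597 = 431693 - 597 = 431096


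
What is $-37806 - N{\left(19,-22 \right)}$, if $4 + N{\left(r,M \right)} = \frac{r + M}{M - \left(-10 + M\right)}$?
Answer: $- \frac{378017}{10} \approx -37802.0$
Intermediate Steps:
$N{\left(r,M \right)} = -4 + \frac{M}{10} + \frac{r}{10}$ ($N{\left(r,M \right)} = -4 + \frac{r + M}{M - \left(-10 + M\right)} = -4 + \frac{M + r}{10} = -4 + \left(M + r\right) \frac{1}{10} = -4 + \left(\frac{M}{10} + \frac{r}{10}\right) = -4 + \frac{M}{10} + \frac{r}{10}$)
$-37806 - N{\left(19,-22 \right)} = -37806 - \left(-4 + \frac{1}{10} \left(-22\right) + \frac{1}{10} \cdot 19\right) = -37806 - \left(-4 - \frac{11}{5} + \frac{19}{10}\right) = -37806 - - \frac{43}{10} = -37806 + \frac{43}{10} = - \frac{378017}{10}$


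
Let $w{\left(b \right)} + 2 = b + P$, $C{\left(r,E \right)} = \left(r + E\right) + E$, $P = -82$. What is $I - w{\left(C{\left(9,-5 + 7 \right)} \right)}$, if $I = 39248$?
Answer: $39319$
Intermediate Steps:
$C{\left(r,E \right)} = r + 2 E$ ($C{\left(r,E \right)} = \left(E + r\right) + E = r + 2 E$)
$w{\left(b \right)} = -84 + b$ ($w{\left(b \right)} = -2 + \left(b - 82\right) = -2 + \left(-82 + b\right) = -84 + b$)
$I - w{\left(C{\left(9,-5 + 7 \right)} \right)} = 39248 - \left(-84 + \left(9 + 2 \left(-5 + 7\right)\right)\right) = 39248 - \left(-84 + \left(9 + 2 \cdot 2\right)\right) = 39248 - \left(-84 + \left(9 + 4\right)\right) = 39248 - \left(-84 + 13\right) = 39248 - -71 = 39248 + 71 = 39319$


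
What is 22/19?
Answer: 22/19 ≈ 1.1579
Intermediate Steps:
22/19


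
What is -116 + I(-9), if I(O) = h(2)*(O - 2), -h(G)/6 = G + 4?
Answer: 280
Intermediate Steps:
h(G) = -24 - 6*G (h(G) = -6*(G + 4) = -6*(4 + G) = -24 - 6*G)
I(O) = 72 - 36*O (I(O) = (-24 - 6*2)*(O - 2) = (-24 - 12)*(-2 + O) = -36*(-2 + O) = 72 - 36*O)
-116 + I(-9) = -116 + (72 - 36*(-9)) = -116 + (72 + 324) = -116 + 396 = 280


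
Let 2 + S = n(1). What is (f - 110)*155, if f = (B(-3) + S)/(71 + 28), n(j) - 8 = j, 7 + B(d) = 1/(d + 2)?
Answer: -1688105/99 ≈ -17052.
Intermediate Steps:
B(d) = -7 + 1/(2 + d) (B(d) = -7 + 1/(d + 2) = -7 + 1/(2 + d))
n(j) = 8 + j
S = 7 (S = -2 + (8 + 1) = -2 + 9 = 7)
f = -1/99 (f = ((-13 - 7*(-3))/(2 - 3) + 7)/(71 + 28) = ((-13 + 21)/(-1) + 7)/99 = (-1*8 + 7)*(1/99) = (-8 + 7)*(1/99) = -1*1/99 = -1/99 ≈ -0.010101)
(f - 110)*155 = (-1/99 - 110)*155 = -10891/99*155 = -1688105/99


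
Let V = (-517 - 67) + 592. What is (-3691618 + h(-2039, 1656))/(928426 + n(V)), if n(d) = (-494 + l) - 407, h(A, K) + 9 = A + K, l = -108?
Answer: -1230670/309139 ≈ -3.9810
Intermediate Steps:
h(A, K) = -9 + A + K (h(A, K) = -9 + (A + K) = -9 + A + K)
V = 8 (V = -584 + 592 = 8)
n(d) = -1009 (n(d) = (-494 - 108) - 407 = -602 - 407 = -1009)
(-3691618 + h(-2039, 1656))/(928426 + n(V)) = (-3691618 + (-9 - 2039 + 1656))/(928426 - 1009) = (-3691618 - 392)/927417 = -3692010*1/927417 = -1230670/309139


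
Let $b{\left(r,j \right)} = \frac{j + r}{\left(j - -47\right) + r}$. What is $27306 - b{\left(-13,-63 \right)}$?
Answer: $\frac{791798}{29} \approx 27303.0$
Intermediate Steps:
$b{\left(r,j \right)} = \frac{j + r}{47 + j + r}$ ($b{\left(r,j \right)} = \frac{j + r}{\left(j + 47\right) + r} = \frac{j + r}{\left(47 + j\right) + r} = \frac{j + r}{47 + j + r}$)
$27306 - b{\left(-13,-63 \right)} = 27306 - \frac{-63 - 13}{47 - 63 - 13} = 27306 - \frac{1}{-29} \left(-76\right) = 27306 - \left(- \frac{1}{29}\right) \left(-76\right) = 27306 - \frac{76}{29} = \frac{791798}{29}$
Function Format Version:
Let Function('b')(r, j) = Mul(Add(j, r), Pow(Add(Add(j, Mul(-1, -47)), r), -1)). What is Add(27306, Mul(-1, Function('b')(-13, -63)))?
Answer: Rational(791798, 29) ≈ 27303.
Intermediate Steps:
Function('b')(r, j) = Mul(Pow(Add(47, j, r), -1), Add(j, r)) (Function('b')(r, j) = Mul(Add(j, r), Pow(Add(Add(j, 47), r), -1)) = Mul(Add(j, r), Pow(Add(Add(47, j), r), -1)) = Mul(Add(j, r), Pow(Add(47, j, r), -1)) = Mul(Pow(Add(47, j, r), -1), Add(j, r)))
Add(27306, Mul(-1, Function('b')(-13, -63))) = Add(27306, Mul(-1, Mul(Pow(Add(47, -63, -13), -1), Add(-63, -13)))) = Add(27306, Mul(-1, Mul(Pow(-29, -1), -76))) = Add(27306, Mul(-1, Mul(Rational(-1, 29), -76))) = Add(27306, Mul(-1, Rational(76, 29))) = Add(27306, Rational(-76, 29)) = Rational(791798, 29)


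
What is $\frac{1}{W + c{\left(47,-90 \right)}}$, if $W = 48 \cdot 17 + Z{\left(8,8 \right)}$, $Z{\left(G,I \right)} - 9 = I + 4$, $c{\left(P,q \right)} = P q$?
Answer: $- \frac{1}{3393} \approx -0.00029472$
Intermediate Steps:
$Z{\left(G,I \right)} = 13 + I$ ($Z{\left(G,I \right)} = 9 + \left(I + 4\right) = 9 + \left(4 + I\right) = 13 + I$)
$W = 837$ ($W = 48 \cdot 17 + \left(13 + 8\right) = 816 + 21 = 837$)
$\frac{1}{W + c{\left(47,-90 \right)}} = \frac{1}{837 + 47 \left(-90\right)} = \frac{1}{837 - 4230} = \frac{1}{-3393} = - \frac{1}{3393}$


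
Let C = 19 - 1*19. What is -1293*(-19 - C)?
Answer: 24567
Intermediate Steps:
C = 0 (C = 19 - 19 = 0)
-1293*(-19 - C) = -1293*(-19 - 1*0) = -1293*(-19 + 0) = -1293*(-19) = 24567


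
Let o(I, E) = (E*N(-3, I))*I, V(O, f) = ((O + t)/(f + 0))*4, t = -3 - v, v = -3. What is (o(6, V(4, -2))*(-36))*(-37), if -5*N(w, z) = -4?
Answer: -255744/5 ≈ -51149.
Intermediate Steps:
N(w, z) = 4/5 (N(w, z) = -1/5*(-4) = 4/5)
t = 0 (t = -3 - 1*(-3) = -3 + 3 = 0)
V(O, f) = 4*O/f (V(O, f) = ((O + 0)/(f + 0))*4 = (O/f)*4 = 4*O/f)
o(I, E) = 4*E*I/5 (o(I, E) = (E*(4/5))*I = (4*E/5)*I = 4*E*I/5)
(o(6, V(4, -2))*(-36))*(-37) = (((4/5)*(4*4/(-2))*6)*(-36))*(-37) = (((4/5)*(4*4*(-1/2))*6)*(-36))*(-37) = (((4/5)*(-8)*6)*(-36))*(-37) = -192/5*(-36)*(-37) = (6912/5)*(-37) = -255744/5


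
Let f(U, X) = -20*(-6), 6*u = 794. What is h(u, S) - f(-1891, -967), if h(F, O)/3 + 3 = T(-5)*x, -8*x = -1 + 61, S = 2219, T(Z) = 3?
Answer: -393/2 ≈ -196.50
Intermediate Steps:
x = -15/2 (x = -(-1 + 61)/8 = -1/8*60 = -15/2 ≈ -7.5000)
u = 397/3 (u = (1/6)*794 = 397/3 ≈ 132.33)
f(U, X) = 120
h(F, O) = -153/2 (h(F, O) = -9 + 3*(3*(-15/2)) = -9 + 3*(-45/2) = -9 - 135/2 = -153/2)
h(u, S) - f(-1891, -967) = -153/2 - 1*120 = -153/2 - 120 = -393/2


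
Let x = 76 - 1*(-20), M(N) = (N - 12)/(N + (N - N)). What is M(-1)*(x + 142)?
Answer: 3094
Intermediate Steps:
M(N) = (-12 + N)/N (M(N) = (-12 + N)/(N + 0) = (-12 + N)/N)
x = 96 (x = 76 + 20 = 96)
M(-1)*(x + 142) = ((-12 - 1)/(-1))*(96 + 142) = -1*(-13)*238 = 13*238 = 3094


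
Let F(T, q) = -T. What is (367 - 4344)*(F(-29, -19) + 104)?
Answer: -528941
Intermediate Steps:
(367 - 4344)*(F(-29, -19) + 104) = (367 - 4344)*(-1*(-29) + 104) = -3977*(29 + 104) = -3977*133 = -528941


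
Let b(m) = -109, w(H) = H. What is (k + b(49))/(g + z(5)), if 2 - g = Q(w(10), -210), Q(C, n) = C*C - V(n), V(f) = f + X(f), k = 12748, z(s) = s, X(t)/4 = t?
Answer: -4213/381 ≈ -11.058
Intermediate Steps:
X(t) = 4*t
V(f) = 5*f (V(f) = f + 4*f = 5*f)
Q(C, n) = C² - 5*n (Q(C, n) = C*C - 5*n = C² - 5*n)
g = -1148 (g = 2 - (10² - 5*(-210)) = 2 - (100 + 1050) = 2 - 1*1150 = 2 - 1150 = -1148)
(k + b(49))/(g + z(5)) = (12748 - 109)/(-1148 + 5) = 12639/(-1143) = 12639*(-1/1143) = -4213/381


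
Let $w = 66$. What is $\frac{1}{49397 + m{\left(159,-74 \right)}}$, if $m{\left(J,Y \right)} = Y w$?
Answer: $\frac{1}{44513} \approx 2.2465 \cdot 10^{-5}$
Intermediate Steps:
$m{\left(J,Y \right)} = 66 Y$ ($m{\left(J,Y \right)} = Y 66 = 66 Y$)
$\frac{1}{49397 + m{\left(159,-74 \right)}} = \frac{1}{49397 + 66 \left(-74\right)} = \frac{1}{49397 - 4884} = \frac{1}{44513}$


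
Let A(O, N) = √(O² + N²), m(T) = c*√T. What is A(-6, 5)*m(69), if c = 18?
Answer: 18*√4209 ≈ 1167.8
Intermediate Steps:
m(T) = 18*√T
A(O, N) = √(N² + O²)
A(-6, 5)*m(69) = √(5² + (-6)²)*(18*√69) = √(25 + 36)*(18*√69) = √61*(18*√69) = 18*√4209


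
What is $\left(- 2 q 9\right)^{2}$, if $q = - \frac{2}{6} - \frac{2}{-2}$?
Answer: $144$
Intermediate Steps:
$q = \frac{2}{3}$ ($q = \left(-2\right) \frac{1}{6} - -1 = - \frac{1}{3} + 1 = \frac{2}{3} \approx 0.66667$)
$\left(- 2 q 9\right)^{2} = \left(\left(-2\right) \frac{2}{3} \cdot 9\right)^{2} = \left(\left(- \frac{4}{3}\right) 9\right)^{2} = \left(-12\right)^{2} = 144$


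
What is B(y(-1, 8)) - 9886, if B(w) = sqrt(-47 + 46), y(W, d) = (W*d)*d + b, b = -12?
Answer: -9886 + I ≈ -9886.0 + 1.0*I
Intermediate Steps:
y(W, d) = -12 + W*d**2 (y(W, d) = (W*d)*d - 12 = W*d**2 - 12 = -12 + W*d**2)
B(w) = I (B(w) = sqrt(-1) = I)
B(y(-1, 8)) - 9886 = I - 9886 = -9886 + I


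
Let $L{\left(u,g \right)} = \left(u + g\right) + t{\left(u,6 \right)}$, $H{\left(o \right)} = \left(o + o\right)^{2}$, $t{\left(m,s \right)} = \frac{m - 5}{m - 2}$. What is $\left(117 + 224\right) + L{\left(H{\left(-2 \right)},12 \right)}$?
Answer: $\frac{5177}{14} \approx 369.79$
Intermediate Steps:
$t{\left(m,s \right)} = \frac{-5 + m}{-2 + m}$
$H{\left(o \right)} = 4 o^{2}$ ($H{\left(o \right)} = \left(2 o\right)^{2} = 4 o^{2}$)
$L{\left(u,g \right)} = g + u + \frac{-5 + u}{-2 + u}$ ($L{\left(u,g \right)} = \left(u + g\right) + \frac{-5 + u}{-2 + u} = \left(g + u\right) + \frac{-5 + u}{-2 + u} = g + u + \frac{-5 + u}{-2 + u}$)
$\left(117 + 224\right) + L{\left(H{\left(-2 \right)},12 \right)} = \left(117 + 224\right) + \frac{-5 + 4 \left(-2\right)^{2} + \left(-2 + 4 \left(-2\right)^{2}\right) \left(12 + 4 \left(-2\right)^{2}\right)}{-2 + 4 \left(-2\right)^{2}} = 341 + \frac{-5 + 4 \cdot 4 + \left(-2 + 4 \cdot 4\right) \left(12 + 4 \cdot 4\right)}{-2 + 4 \cdot 4} = 341 + \frac{-5 + 16 + \left(-2 + 16\right) \left(12 + 16\right)}{-2 + 16} = 341 + \frac{-5 + 16 + 14 \cdot 28}{14} = 341 + \frac{-5 + 16 + 392}{14} = 341 + \frac{1}{14} \cdot 403 = 341 + \frac{403}{14} = \frac{5177}{14}$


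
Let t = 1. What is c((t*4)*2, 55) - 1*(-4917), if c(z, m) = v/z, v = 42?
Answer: 19689/4 ≈ 4922.3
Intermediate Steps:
c(z, m) = 42/z
c((t*4)*2, 55) - 1*(-4917) = 42/(((1*4)*2)) - 1*(-4917) = 42/((4*2)) + 4917 = 42/8 + 4917 = 42*(1/8) + 4917 = 21/4 + 4917 = 19689/4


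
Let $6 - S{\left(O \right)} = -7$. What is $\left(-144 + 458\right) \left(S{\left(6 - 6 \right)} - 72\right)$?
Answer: $-18526$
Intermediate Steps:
$S{\left(O \right)} = 13$ ($S{\left(O \right)} = 6 - -7 = 6 + 7 = 13$)
$\left(-144 + 458\right) \left(S{\left(6 - 6 \right)} - 72\right) = \left(-144 + 458\right) \left(13 - 72\right) = 314 \left(-59\right) = -18526$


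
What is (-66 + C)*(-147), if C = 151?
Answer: -12495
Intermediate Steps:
(-66 + C)*(-147) = (-66 + 151)*(-147) = 85*(-147) = -12495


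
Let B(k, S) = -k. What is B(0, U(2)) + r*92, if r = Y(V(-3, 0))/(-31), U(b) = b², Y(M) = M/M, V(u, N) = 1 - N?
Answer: -92/31 ≈ -2.9677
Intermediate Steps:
Y(M) = 1
r = -1/31 (r = 1/(-31) = 1*(-1/31) = -1/31 ≈ -0.032258)
B(0, U(2)) + r*92 = -1*0 - 1/31*92 = 0 - 92/31 = -92/31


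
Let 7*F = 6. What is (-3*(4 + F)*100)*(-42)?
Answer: 61200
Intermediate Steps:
F = 6/7 (F = (1/7)*6 = 6/7 ≈ 0.85714)
(-3*(4 + F)*100)*(-42) = (-3*(4 + 6/7)*100)*(-42) = (-3*34/7*100)*(-42) = -102/7*100*(-42) = -10200/7*(-42) = 61200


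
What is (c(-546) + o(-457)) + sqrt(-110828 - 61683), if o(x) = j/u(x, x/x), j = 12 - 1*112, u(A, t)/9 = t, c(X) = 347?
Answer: 3023/9 + I*sqrt(172511) ≈ 335.89 + 415.34*I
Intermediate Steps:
u(A, t) = 9*t
j = -100 (j = 12 - 112 = -100)
o(x) = -100/9 (o(x) = -100/(9*(x/x)) = -100/(9*1) = -100/9)
(c(-546) + o(-457)) + sqrt(-110828 - 61683) = (347 - 100/9) + sqrt(-110828 - 61683) = 3023/9 + sqrt(-172511) = 3023/9 + I*sqrt(172511)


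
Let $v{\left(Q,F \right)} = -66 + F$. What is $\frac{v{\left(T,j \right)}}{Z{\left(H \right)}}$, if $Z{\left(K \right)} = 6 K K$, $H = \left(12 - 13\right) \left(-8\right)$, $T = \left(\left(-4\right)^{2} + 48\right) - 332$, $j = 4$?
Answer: $- \frac{31}{192} \approx -0.16146$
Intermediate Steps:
$T = -268$ ($T = \left(16 + 48\right) - 332 = 64 - 332 = -268$)
$H = 8$ ($H = \left(-1\right) \left(-8\right) = 8$)
$Z{\left(K \right)} = 6 K^{2}$
$\frac{v{\left(T,j \right)}}{Z{\left(H \right)}} = \frac{-66 + 4}{6 \cdot 8^{2}} = - \frac{62}{6 \cdot 64} = - \frac{62}{384} = \left(-62\right) \frac{1}{384} = - \frac{31}{192}$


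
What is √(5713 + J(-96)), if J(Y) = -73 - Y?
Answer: 2*√1434 ≈ 75.736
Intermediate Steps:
√(5713 + J(-96)) = √(5713 + (-73 - 1*(-96))) = √(5713 + (-73 + 96)) = √(5713 + 23) = √5736 = 2*√1434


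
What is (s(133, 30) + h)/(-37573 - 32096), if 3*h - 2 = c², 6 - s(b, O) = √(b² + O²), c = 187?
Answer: -11663/69669 + √18589/69669 ≈ -0.16545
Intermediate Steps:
s(b, O) = 6 - √(O² + b²) (s(b, O) = 6 - √(b² + O²) = 6 - √(O² + b²))
h = 11657 (h = ⅔ + (⅓)*187² = ⅔ + (⅓)*34969 = ⅔ + 34969/3 = 11657)
(s(133, 30) + h)/(-37573 - 32096) = ((6 - √(30² + 133²)) + 11657)/(-37573 - 32096) = ((6 - √(900 + 17689)) + 11657)/(-69669) = ((6 - √18589) + 11657)*(-1/69669) = (11663 - √18589)*(-1/69669) = -11663/69669 + √18589/69669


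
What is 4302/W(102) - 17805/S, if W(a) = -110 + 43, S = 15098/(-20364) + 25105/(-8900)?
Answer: 10671482309958/2162794907 ≈ 4934.1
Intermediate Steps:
S = -32280521/9061980 (S = 15098*(-1/20364) + 25105*(-1/8900) = -7549/10182 - 5021/1780 = -32280521/9061980 ≈ -3.5622)
W(a) = -67
4302/W(102) - 17805/S = 4302/(-67) - 17805/(-32280521/9061980) = 4302*(-1/67) - 17805*(-9061980/32280521) = -4302/67 + 161348553900/32280521 = 10671482309958/2162794907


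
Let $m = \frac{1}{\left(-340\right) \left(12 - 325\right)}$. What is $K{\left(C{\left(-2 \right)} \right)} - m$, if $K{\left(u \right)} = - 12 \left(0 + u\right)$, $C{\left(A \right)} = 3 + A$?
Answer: $- \frac{1277041}{106420} \approx -12.0$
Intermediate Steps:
$K{\left(u \right)} = - 12 u$
$m = \frac{1}{106420}$ ($m = \frac{1}{\left(-340\right) \left(-313\right)} = \frac{1}{106420} \approx 9.3967 \cdot 10^{-6}$)
$K{\left(C{\left(-2 \right)} \right)} - m = - 12 \left(3 - 2\right) - \frac{1}{106420} = \left(-12\right) 1 - \frac{1}{106420} = -12 - \frac{1}{106420} = - \frac{1277041}{106420}$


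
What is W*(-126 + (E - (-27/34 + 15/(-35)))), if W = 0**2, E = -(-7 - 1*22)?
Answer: 0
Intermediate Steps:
E = 29 (E = -(-7 - 22) = -1*(-29) = 29)
W = 0
W*(-126 + (E - (-27/34 + 15/(-35)))) = 0*(-126 + (29 - (-27/34 + 15/(-35)))) = 0*(-126 + (29 - (-27*1/34 + 15*(-1/35)))) = 0*(-126 + (29 - (-27/34 - 3/7))) = 0*(-126 + (29 - 1*(-291/238))) = 0*(-126 + (29 + 291/238)) = 0*(-126 + 7193/238) = 0*(-22795/238) = 0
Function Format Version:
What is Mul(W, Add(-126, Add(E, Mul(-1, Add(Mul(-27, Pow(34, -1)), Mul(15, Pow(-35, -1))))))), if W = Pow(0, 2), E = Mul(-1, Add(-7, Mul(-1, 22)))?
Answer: 0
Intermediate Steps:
E = 29 (E = Mul(-1, Add(-7, -22)) = Mul(-1, -29) = 29)
W = 0
Mul(W, Add(-126, Add(E, Mul(-1, Add(Mul(-27, Pow(34, -1)), Mul(15, Pow(-35, -1))))))) = Mul(0, Add(-126, Add(29, Mul(-1, Add(Mul(-27, Pow(34, -1)), Mul(15, Pow(-35, -1))))))) = Mul(0, Add(-126, Add(29, Mul(-1, Add(Mul(-27, Rational(1, 34)), Mul(15, Rational(-1, 35))))))) = Mul(0, Add(-126, Add(29, Mul(-1, Add(Rational(-27, 34), Rational(-3, 7)))))) = Mul(0, Add(-126, Add(29, Mul(-1, Rational(-291, 238))))) = Mul(0, Add(-126, Add(29, Rational(291, 238)))) = Mul(0, Add(-126, Rational(7193, 238))) = Mul(0, Rational(-22795, 238)) = 0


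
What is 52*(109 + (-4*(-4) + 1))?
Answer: 6552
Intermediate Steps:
52*(109 + (-4*(-4) + 1)) = 52*(109 + (16 + 1)) = 52*(109 + 17) = 52*126 = 6552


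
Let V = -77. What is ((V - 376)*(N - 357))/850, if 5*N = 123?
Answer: 376443/2125 ≈ 177.15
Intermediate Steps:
N = 123/5 (N = (⅕)*123 = 123/5 ≈ 24.600)
((V - 376)*(N - 357))/850 = ((-77 - 376)*(123/5 - 357))/850 = -453*(-1662/5)*(1/850) = (752886/5)*(1/850) = 376443/2125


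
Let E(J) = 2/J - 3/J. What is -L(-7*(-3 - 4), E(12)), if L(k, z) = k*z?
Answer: 49/12 ≈ 4.0833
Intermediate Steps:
E(J) = -1/J
-L(-7*(-3 - 4), E(12)) = -(-7*(-3 - 4))*(-1/12) = -(-7*(-7))*(-1*1/12) = -49*(-1)/12 = -1*(-49/12) = 49/12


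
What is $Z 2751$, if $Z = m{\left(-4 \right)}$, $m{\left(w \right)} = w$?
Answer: $-11004$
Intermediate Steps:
$Z = -4$
$Z 2751 = \left(-4\right) 2751 = -11004$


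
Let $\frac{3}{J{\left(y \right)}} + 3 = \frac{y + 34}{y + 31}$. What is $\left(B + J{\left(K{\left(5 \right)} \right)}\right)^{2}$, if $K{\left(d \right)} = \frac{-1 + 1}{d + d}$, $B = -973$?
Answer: $\frac{3306250000}{3481} \approx 9.498 \cdot 10^{5}$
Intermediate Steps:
$K{\left(d \right)} = 0$ ($K{\left(d \right)} = \frac{0}{2 d} = 0 \frac{1}{2 d} = 0$)
$J{\left(y \right)} = \frac{3}{-3 + \frac{34 + y}{31 + y}}$ ($J{\left(y \right)} = \frac{3}{-3 + \frac{y + 34}{y + 31}} = \frac{3}{-3 + \frac{34 + y}{31 + y}}$)
$\left(B + J{\left(K{\left(5 \right)} \right)}\right)^{2} = \left(-973 + \frac{3 \left(-31 - 0\right)}{59 + 2 \cdot 0}\right)^{2} = \left(-973 + \frac{3 \left(-31 + 0\right)}{59 + 0}\right)^{2} = \left(-973 + 3 \cdot \frac{1}{59} \left(-31\right)\right)^{2} = \left(-973 - \frac{93}{59}\right)^{2} = \left(- \frac{57500}{59}\right)^{2} = \frac{3306250000}{3481}$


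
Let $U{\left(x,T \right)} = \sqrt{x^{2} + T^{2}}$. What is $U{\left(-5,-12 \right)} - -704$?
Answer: $717$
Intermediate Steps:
$U{\left(x,T \right)} = \sqrt{T^{2} + x^{2}}$
$U{\left(-5,-12 \right)} - -704 = \sqrt{\left(-12\right)^{2} + \left(-5\right)^{2}} - -704 = \sqrt{144 + 25} + 704 = \sqrt{169} + 704 = 13 + 704 = 717$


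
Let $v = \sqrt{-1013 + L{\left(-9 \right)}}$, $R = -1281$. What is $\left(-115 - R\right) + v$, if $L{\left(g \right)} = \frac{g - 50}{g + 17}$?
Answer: $1166 + \frac{3 i \sqrt{1814}}{4} \approx 1166.0 + 31.943 i$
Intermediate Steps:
$L{\left(g \right)} = \frac{-50 + g}{17 + g}$
$v = \frac{3 i \sqrt{1814}}{4}$ ($v = \sqrt{-1013 + \frac{-50 - 9}{17 - 9}} = \sqrt{-1013 + \frac{1}{8} \left(-59\right)} = \sqrt{-1013 - \frac{59}{8}} = \sqrt{- \frac{8163}{8}} = \frac{3 i \sqrt{1814}}{4} \approx 31.943 i$)
$\left(-115 - R\right) + v = \left(-115 - -1281\right) + \frac{3 i \sqrt{1814}}{4} = \left(-115 + 1281\right) + \frac{3 i \sqrt{1814}}{4} = 1166 + \frac{3 i \sqrt{1814}}{4}$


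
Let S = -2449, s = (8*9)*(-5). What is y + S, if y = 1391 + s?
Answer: -1418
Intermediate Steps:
s = -360 (s = 72*(-5) = -360)
y = 1031 (y = 1391 - 360 = 1031)
y + S = 1031 - 2449 = -1418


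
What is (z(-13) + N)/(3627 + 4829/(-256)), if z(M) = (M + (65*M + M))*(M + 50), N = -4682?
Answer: -9448704/923683 ≈ -10.229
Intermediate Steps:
z(M) = 67*M*(50 + M) (z(M) = (M + 66*M)*(50 + M) = (67*M)*(50 + M) = 67*M*(50 + M))
(z(-13) + N)/(3627 + 4829/(-256)) = (67*(-13)*(50 - 13) - 4682)/(3627 + 4829/(-256)) = (67*(-13)*37 - 4682)/(3627 + 4829*(-1/256)) = (-32227 - 4682)/(3627 - 4829/256) = -36909/923683/256 = -36909*256/923683 = -9448704/923683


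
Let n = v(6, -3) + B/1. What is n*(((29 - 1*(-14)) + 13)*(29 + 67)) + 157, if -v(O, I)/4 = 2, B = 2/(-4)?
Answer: -45539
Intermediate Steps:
B = -½ (B = 2*(-¼) = -½ ≈ -0.50000)
v(O, I) = -8 (v(O, I) = -4*2 = -8)
n = -17/2 (n = -8 - ½/1 = -8 + 1*(-½) = -8 - ½ = -17/2 ≈ -8.5000)
n*(((29 - 1*(-14)) + 13)*(29 + 67)) + 157 = -17*((29 - 1*(-14)) + 13)*(29 + 67)/2 + 157 = -17*((29 + 14) + 13)*96/2 + 157 = -17*(43 + 13)*96/2 + 157 = -476*96 + 157 = -17/2*5376 + 157 = -45696 + 157 = -45539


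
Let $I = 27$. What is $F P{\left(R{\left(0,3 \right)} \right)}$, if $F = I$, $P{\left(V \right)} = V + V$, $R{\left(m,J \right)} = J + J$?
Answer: $324$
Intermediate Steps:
$R{\left(m,J \right)} = 2 J$
$P{\left(V \right)} = 2 V$
$F = 27$
$F P{\left(R{\left(0,3 \right)} \right)} = 27 \cdot 2 \cdot 2 \cdot 3 = 27 \cdot 2 \cdot 6 = 27 \cdot 12 = 324$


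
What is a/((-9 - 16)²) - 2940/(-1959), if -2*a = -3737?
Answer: 3665261/816250 ≈ 4.4904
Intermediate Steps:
a = 3737/2 (a = -½*(-3737) = 3737/2 ≈ 1868.5)
a/((-9 - 16)²) - 2940/(-1959) = 3737/(2*((-9 - 16)²)) - 2940/(-1959) = 3737/(2*((-25)²)) - 2940*(-1/1959) = (3737/2)/625 + 980/653 = (3737/2)*(1/625) + 980/653 = 3737/1250 + 980/653 = 3665261/816250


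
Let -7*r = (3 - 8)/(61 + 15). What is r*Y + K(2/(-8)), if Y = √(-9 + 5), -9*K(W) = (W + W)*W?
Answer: -1/72 + 5*I/266 ≈ -0.013889 + 0.018797*I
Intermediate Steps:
K(W) = -2*W²/9 (K(W) = -(W + W)*W/9 = -2*W*W/9 = -2*W²/9)
Y = 2*I (Y = √(-4) = 2*I ≈ 2.0*I)
r = 5/532 (r = -(3 - 8)/(7*(61 + 15)) = -(-5)/(7*76) = -⅐*(-5/76) = 5/532 ≈ 0.0093985)
r*Y + K(2/(-8)) = 5*(2*I)/532 - 2*(2/(-8))²/9 = 5*I/266 - 2*(2*(-⅛))²/9 = 5*I/266 - 2*(-¼)²/9 = 5*I/266 - 2/9*1/16 = 5*I/266 - 1/72 = -1/72 + 5*I/266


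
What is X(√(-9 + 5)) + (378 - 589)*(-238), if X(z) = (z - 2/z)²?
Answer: 50209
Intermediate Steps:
X(√(-9 + 5)) + (378 - 589)*(-238) = (-2 + (√(-9 + 5))²)²/(√(-9 + 5))² + (378 - 589)*(-238) = (-2 + (√(-4))²)²/(√(-4))² - 211*(-238) = (-2 + (2*I)²)²/(2*I)² + 50218 = -(-2 - 4)²/4 + 50218 = -¼*(-6)² + 50218 = -¼*36 + 50218 = -9 + 50218 = 50209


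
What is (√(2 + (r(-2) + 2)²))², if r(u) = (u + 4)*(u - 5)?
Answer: 146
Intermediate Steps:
r(u) = (-5 + u)*(4 + u) (r(u) = (4 + u)*(-5 + u) = (-5 + u)*(4 + u))
(√(2 + (r(-2) + 2)²))² = (√(2 + ((-20 + (-2)² - 1*(-2)) + 2)²))² = (√(2 + ((-20 + 4 + 2) + 2)²))² = (√(2 + (-14 + 2)²))² = (√(2 + (-12)²))² = (√(2 + 144))² = (√146)² = 146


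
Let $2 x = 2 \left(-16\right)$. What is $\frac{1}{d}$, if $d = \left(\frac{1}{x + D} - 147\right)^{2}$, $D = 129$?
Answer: $\frac{12769}{275892100} \approx 4.6283 \cdot 10^{-5}$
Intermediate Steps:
$x = -16$ ($x = \frac{2 \left(-16\right)}{2} = \frac{1}{2} \left(-32\right) = -16$)
$d = \frac{275892100}{12769}$ ($d = \left(\frac{1}{-16 + 129} - 147\right)^{2} = \left(\frac{1}{113} - 147\right)^{2} = \left(- \frac{16610}{113}\right)^{2} = \frac{275892100}{12769} \approx 21606.0$)
$\frac{1}{d} = \frac{1}{\frac{275892100}{12769}} = \frac{12769}{275892100}$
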